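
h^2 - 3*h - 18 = (h - 6)*(h + 3)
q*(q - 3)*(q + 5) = q^3 + 2*q^2 - 15*q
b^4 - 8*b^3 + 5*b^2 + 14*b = b*(b - 7)*(b - 2)*(b + 1)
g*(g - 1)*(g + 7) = g^3 + 6*g^2 - 7*g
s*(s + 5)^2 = s^3 + 10*s^2 + 25*s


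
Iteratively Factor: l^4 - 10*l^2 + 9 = (l - 1)*(l^3 + l^2 - 9*l - 9) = (l - 1)*(l + 3)*(l^2 - 2*l - 3) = (l - 1)*(l + 1)*(l + 3)*(l - 3)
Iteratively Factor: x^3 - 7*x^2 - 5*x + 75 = (x - 5)*(x^2 - 2*x - 15) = (x - 5)*(x + 3)*(x - 5)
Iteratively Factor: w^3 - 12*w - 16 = (w - 4)*(w^2 + 4*w + 4) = (w - 4)*(w + 2)*(w + 2)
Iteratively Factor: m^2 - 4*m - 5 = (m + 1)*(m - 5)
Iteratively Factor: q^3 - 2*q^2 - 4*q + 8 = (q - 2)*(q^2 - 4) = (q - 2)^2*(q + 2)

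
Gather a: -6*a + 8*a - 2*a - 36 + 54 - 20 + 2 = 0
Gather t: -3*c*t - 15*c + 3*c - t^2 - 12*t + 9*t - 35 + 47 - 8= -12*c - t^2 + t*(-3*c - 3) + 4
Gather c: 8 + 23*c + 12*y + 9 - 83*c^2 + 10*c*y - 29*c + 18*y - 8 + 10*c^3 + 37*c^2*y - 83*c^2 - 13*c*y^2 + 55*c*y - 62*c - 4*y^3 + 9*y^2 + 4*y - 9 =10*c^3 + c^2*(37*y - 166) + c*(-13*y^2 + 65*y - 68) - 4*y^3 + 9*y^2 + 34*y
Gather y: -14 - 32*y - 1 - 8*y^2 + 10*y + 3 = -8*y^2 - 22*y - 12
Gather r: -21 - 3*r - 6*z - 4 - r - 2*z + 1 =-4*r - 8*z - 24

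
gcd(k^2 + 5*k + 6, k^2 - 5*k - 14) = k + 2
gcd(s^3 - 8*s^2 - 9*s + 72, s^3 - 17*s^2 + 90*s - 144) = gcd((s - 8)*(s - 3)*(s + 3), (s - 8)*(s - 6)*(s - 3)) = s^2 - 11*s + 24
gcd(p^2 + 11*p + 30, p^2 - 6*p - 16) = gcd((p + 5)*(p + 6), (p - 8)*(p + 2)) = 1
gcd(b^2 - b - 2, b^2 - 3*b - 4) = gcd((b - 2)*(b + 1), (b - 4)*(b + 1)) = b + 1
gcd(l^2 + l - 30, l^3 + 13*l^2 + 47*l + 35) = 1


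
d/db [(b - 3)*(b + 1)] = 2*b - 2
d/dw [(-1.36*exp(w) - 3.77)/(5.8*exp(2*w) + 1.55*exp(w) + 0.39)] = (7.888*exp(2*w) + 43.732*exp(w) + 5.3131)*exp(w)/(33.64*exp(4*w) + 17.98*exp(3*w) + 6.9265*exp(2*w) + 1.209*exp(w) + 0.1521)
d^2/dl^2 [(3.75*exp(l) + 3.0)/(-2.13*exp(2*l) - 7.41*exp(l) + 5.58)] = (-17.013375*exp(4*l) + 4.74457500000005*exp(3*l) - 409.4712*exp(2*l) - 462.40335*exp(l) - 240.8049)*exp(l)/(9.663597*exp(6*l) + 100.855287*exp(5*l) + 274.915053*exp(4*l) - 121.555863*exp(3*l) - 720.199998*exp(2*l) + 692.162172*exp(l) - 173.741112)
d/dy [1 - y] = -1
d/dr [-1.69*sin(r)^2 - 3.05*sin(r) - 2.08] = -(3.38*sin(r) + 3.05)*cos(r)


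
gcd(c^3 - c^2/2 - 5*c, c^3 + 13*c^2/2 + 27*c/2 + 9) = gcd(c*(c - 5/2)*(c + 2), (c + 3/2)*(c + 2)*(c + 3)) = c + 2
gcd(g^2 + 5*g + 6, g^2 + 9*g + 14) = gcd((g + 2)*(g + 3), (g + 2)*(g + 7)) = g + 2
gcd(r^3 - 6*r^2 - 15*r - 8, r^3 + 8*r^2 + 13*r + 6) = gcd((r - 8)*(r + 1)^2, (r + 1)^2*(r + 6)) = r^2 + 2*r + 1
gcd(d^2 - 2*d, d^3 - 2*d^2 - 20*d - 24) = 1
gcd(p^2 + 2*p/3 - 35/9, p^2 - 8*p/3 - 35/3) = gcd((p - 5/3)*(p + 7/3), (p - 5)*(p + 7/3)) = p + 7/3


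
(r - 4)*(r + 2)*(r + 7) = r^3 + 5*r^2 - 22*r - 56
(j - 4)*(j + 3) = j^2 - j - 12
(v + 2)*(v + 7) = v^2 + 9*v + 14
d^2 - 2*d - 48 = (d - 8)*(d + 6)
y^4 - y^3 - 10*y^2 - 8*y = y*(y - 4)*(y + 1)*(y + 2)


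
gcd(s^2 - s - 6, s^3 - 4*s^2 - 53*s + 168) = s - 3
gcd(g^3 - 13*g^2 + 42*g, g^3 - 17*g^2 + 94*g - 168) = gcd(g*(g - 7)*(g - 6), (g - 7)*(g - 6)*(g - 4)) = g^2 - 13*g + 42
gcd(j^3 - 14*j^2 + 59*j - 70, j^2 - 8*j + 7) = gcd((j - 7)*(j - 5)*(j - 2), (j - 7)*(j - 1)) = j - 7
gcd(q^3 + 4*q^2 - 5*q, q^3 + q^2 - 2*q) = q^2 - q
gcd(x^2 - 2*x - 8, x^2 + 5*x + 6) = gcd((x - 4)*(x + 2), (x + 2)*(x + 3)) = x + 2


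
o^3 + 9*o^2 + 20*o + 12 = (o + 1)*(o + 2)*(o + 6)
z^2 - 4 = (z - 2)*(z + 2)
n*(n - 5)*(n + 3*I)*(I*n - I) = I*n^4 - 3*n^3 - 6*I*n^3 + 18*n^2 + 5*I*n^2 - 15*n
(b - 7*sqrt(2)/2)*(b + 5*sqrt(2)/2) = b^2 - sqrt(2)*b - 35/2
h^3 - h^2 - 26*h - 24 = (h - 6)*(h + 1)*(h + 4)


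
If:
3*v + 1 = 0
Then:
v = -1/3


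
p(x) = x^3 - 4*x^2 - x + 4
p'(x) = 3*x^2 - 8*x - 1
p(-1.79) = -12.76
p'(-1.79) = 22.93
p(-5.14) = -232.34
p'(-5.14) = 119.38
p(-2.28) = -26.37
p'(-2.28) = 32.84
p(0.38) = 3.10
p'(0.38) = -3.61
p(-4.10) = -128.06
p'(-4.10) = 82.23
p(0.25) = 3.52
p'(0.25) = -2.81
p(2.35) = -7.46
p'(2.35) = -3.23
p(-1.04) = -0.41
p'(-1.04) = 10.56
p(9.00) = 400.00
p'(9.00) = 170.00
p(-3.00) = -56.00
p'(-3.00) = 50.00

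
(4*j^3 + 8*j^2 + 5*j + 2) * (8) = 32*j^3 + 64*j^2 + 40*j + 16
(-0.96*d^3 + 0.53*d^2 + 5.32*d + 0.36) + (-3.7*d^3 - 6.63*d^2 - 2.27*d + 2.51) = -4.66*d^3 - 6.1*d^2 + 3.05*d + 2.87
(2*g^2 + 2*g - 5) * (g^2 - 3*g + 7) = 2*g^4 - 4*g^3 + 3*g^2 + 29*g - 35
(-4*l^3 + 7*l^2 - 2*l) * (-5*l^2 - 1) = 20*l^5 - 35*l^4 + 14*l^3 - 7*l^2 + 2*l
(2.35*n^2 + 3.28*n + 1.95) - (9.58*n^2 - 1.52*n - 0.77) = -7.23*n^2 + 4.8*n + 2.72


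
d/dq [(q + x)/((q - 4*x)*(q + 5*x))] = (-(q - 4*x)*(q + x) + (q - 4*x)*(q + 5*x) - (q + x)*(q + 5*x))/((q - 4*x)^2*(q + 5*x)^2)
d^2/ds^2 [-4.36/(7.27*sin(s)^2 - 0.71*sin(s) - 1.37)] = (-921.754576*sin(s)^4 + 67.515036*sin(s)^3 + 1206.733332*sin(s)^2 - 130.7891*sin(s) + 91.24608)/(-7.27*sin(s)^2 + 0.71*sin(s) + 1.37)^3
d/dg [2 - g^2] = -2*g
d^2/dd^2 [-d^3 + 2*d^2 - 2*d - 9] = 4 - 6*d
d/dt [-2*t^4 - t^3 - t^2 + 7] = t*(-8*t^2 - 3*t - 2)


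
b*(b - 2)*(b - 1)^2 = b^4 - 4*b^3 + 5*b^2 - 2*b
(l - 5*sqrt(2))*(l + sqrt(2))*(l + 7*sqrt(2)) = l^3 + 3*sqrt(2)*l^2 - 66*l - 70*sqrt(2)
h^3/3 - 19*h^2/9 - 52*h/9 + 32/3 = (h/3 + 1)*(h - 8)*(h - 4/3)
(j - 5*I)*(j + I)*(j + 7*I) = j^3 + 3*I*j^2 + 33*j + 35*I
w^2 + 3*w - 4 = (w - 1)*(w + 4)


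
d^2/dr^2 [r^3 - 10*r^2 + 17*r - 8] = 6*r - 20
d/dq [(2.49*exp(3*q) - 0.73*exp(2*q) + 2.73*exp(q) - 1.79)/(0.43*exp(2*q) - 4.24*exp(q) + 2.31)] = (1.0707*exp(4*q) - 21.1152*exp(3*q) + 19.177*exp(2*q) - 1.8332*exp(q) - 1.2833)*exp(q)/(0.1849*exp(4*q) - 3.6464*exp(3*q) + 19.9642*exp(2*q) - 19.5888*exp(q) + 5.3361)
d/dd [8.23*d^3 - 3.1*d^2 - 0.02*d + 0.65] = 24.69*d^2 - 6.2*d - 0.02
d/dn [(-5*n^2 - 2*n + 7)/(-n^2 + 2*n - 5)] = 4*(-3*n^2 + 16*n - 1)/(n^4 - 4*n^3 + 14*n^2 - 20*n + 25)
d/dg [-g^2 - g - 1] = -2*g - 1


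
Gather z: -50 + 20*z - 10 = 20*z - 60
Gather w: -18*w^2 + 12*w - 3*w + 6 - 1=-18*w^2 + 9*w + 5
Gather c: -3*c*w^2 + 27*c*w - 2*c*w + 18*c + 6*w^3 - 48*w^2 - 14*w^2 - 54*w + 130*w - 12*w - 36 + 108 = c*(-3*w^2 + 25*w + 18) + 6*w^3 - 62*w^2 + 64*w + 72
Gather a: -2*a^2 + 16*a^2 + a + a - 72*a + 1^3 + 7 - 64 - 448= 14*a^2 - 70*a - 504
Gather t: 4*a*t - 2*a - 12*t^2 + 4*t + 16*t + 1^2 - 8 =-2*a - 12*t^2 + t*(4*a + 20) - 7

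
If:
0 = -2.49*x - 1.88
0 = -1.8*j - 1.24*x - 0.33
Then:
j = 0.34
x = -0.76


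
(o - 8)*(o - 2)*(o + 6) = o^3 - 4*o^2 - 44*o + 96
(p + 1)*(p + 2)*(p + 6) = p^3 + 9*p^2 + 20*p + 12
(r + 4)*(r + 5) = r^2 + 9*r + 20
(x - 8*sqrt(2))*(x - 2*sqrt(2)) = x^2 - 10*sqrt(2)*x + 32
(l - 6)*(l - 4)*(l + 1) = l^3 - 9*l^2 + 14*l + 24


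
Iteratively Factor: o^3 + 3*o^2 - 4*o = (o)*(o^2 + 3*o - 4) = o*(o - 1)*(o + 4)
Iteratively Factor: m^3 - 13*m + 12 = (m - 1)*(m^2 + m - 12) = (m - 3)*(m - 1)*(m + 4)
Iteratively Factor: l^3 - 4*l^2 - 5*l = (l)*(l^2 - 4*l - 5) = l*(l + 1)*(l - 5)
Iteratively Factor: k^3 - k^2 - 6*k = (k + 2)*(k^2 - 3*k) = (k - 3)*(k + 2)*(k)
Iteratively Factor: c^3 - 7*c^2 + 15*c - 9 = (c - 1)*(c^2 - 6*c + 9) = (c - 3)*(c - 1)*(c - 3)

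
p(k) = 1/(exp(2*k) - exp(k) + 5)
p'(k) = (-2*exp(2*k) + exp(k))/(exp(2*k) - exp(k) + 5)^2 = (1 - 2*exp(k))*exp(k)/(exp(2*k) - exp(k) + 5)^2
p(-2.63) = 0.20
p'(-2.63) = 0.00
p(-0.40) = 0.21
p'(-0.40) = -0.01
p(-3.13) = 0.20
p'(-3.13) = 0.00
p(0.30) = 0.18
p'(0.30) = -0.08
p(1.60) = 0.04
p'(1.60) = -0.07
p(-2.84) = 0.20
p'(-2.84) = 0.00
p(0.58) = 0.16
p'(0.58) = -0.11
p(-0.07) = 0.20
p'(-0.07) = -0.03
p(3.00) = 0.00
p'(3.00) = -0.00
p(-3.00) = 0.20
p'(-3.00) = 0.00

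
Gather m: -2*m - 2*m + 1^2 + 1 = 2 - 4*m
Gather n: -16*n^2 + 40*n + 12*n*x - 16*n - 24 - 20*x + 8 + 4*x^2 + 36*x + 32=-16*n^2 + n*(12*x + 24) + 4*x^2 + 16*x + 16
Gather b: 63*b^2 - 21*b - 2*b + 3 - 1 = 63*b^2 - 23*b + 2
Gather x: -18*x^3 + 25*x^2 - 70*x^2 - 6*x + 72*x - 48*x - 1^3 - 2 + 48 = -18*x^3 - 45*x^2 + 18*x + 45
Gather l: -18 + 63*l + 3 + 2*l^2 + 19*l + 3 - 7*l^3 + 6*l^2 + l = -7*l^3 + 8*l^2 + 83*l - 12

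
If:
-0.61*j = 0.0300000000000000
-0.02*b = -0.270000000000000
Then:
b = 13.50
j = -0.05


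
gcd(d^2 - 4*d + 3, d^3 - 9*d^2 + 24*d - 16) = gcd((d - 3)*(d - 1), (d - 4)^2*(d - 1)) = d - 1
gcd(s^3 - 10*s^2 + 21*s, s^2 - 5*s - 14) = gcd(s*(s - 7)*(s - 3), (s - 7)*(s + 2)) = s - 7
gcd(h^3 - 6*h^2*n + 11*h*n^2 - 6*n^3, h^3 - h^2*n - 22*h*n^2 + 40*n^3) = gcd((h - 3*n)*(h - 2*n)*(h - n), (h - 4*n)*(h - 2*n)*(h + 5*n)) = h - 2*n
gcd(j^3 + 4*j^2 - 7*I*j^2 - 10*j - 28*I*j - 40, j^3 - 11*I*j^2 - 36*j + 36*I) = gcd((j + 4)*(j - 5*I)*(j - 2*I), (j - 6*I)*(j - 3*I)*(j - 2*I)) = j - 2*I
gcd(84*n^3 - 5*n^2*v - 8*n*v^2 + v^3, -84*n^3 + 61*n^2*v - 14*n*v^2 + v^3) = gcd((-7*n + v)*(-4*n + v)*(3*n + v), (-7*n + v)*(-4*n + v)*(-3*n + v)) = 28*n^2 - 11*n*v + v^2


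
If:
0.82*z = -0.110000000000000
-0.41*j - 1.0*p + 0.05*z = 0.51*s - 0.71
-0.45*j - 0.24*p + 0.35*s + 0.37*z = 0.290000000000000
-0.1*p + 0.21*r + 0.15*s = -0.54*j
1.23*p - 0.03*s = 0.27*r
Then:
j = 6.37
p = -4.88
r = -22.87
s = 5.82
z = -0.13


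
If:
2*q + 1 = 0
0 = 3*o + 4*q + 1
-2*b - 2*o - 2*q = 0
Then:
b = 1/6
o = 1/3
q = -1/2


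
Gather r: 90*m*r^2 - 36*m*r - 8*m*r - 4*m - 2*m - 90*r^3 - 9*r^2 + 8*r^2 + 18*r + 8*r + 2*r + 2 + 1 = -6*m - 90*r^3 + r^2*(90*m - 1) + r*(28 - 44*m) + 3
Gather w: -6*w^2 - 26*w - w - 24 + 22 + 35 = -6*w^2 - 27*w + 33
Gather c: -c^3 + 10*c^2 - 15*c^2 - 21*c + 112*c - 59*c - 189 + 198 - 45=-c^3 - 5*c^2 + 32*c - 36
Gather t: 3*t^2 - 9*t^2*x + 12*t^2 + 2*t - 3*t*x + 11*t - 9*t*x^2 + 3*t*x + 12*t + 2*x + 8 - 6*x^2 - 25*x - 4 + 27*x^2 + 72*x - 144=t^2*(15 - 9*x) + t*(25 - 9*x^2) + 21*x^2 + 49*x - 140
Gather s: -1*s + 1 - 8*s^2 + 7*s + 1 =-8*s^2 + 6*s + 2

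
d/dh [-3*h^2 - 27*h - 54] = -6*h - 27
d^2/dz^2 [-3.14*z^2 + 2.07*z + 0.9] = -6.28000000000000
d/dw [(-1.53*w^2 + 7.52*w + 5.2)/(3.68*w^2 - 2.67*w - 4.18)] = (-23.5885*w^2 - 25.4812*w - 17.5496)/(13.5424*w^4 - 19.6512*w^3 - 23.6359*w^2 + 22.3212*w + 17.4724)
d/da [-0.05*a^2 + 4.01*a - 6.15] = 4.01 - 0.1*a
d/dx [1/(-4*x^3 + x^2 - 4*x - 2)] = 2*(6*x^2 - x + 2)/(4*x^3 - x^2 + 4*x + 2)^2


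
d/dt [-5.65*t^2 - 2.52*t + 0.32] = -11.3*t - 2.52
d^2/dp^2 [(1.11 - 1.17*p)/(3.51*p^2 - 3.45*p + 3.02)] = (-(1.17*p - 1.11)*(7.02*p - 3.45)*(14.04*p - 6.9) + (24.6402*p - 15.8652)*(3.51*p^2 - 3.45*p + 3.02))/(3.51*p^2 - 3.45*p + 3.02)^3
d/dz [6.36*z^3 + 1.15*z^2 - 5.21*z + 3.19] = 19.08*z^2 + 2.3*z - 5.21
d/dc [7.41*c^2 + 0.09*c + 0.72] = 14.82*c + 0.09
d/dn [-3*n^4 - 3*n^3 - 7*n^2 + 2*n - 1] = -12*n^3 - 9*n^2 - 14*n + 2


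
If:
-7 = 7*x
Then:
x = -1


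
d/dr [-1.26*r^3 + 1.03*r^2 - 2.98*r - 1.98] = -3.78*r^2 + 2.06*r - 2.98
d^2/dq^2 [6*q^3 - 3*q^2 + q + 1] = 36*q - 6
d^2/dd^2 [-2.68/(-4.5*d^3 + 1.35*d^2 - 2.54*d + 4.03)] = ((7.236 - 72.36*d)*(4.5*d^3 - 1.35*d^2 + 2.54*d - 4.03) + 2.68*(13.5*d^2 - 2.7*d + 2.54)*(27.0*d^2 - 5.4*d + 5.08))/(4.5*d^3 - 1.35*d^2 + 2.54*d - 4.03)^3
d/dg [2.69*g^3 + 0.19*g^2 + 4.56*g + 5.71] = 8.07*g^2 + 0.38*g + 4.56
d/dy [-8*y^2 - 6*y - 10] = -16*y - 6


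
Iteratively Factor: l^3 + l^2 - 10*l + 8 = (l + 4)*(l^2 - 3*l + 2) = (l - 1)*(l + 4)*(l - 2)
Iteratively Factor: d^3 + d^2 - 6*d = (d - 2)*(d^2 + 3*d) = d*(d - 2)*(d + 3)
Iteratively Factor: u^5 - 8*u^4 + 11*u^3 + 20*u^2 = (u)*(u^4 - 8*u^3 + 11*u^2 + 20*u) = u*(u - 5)*(u^3 - 3*u^2 - 4*u) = u*(u - 5)*(u + 1)*(u^2 - 4*u) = u^2*(u - 5)*(u + 1)*(u - 4)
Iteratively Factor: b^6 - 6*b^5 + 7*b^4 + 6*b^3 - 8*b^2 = (b)*(b^5 - 6*b^4 + 7*b^3 + 6*b^2 - 8*b) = b*(b - 1)*(b^4 - 5*b^3 + 2*b^2 + 8*b) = b*(b - 2)*(b - 1)*(b^3 - 3*b^2 - 4*b) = b*(b - 4)*(b - 2)*(b - 1)*(b^2 + b) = b^2*(b - 4)*(b - 2)*(b - 1)*(b + 1)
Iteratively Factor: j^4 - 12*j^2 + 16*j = (j)*(j^3 - 12*j + 16) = j*(j - 2)*(j^2 + 2*j - 8) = j*(j - 2)^2*(j + 4)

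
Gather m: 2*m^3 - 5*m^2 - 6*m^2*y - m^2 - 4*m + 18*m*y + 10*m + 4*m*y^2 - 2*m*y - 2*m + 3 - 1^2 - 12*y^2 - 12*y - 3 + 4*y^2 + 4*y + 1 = 2*m^3 + m^2*(-6*y - 6) + m*(4*y^2 + 16*y + 4) - 8*y^2 - 8*y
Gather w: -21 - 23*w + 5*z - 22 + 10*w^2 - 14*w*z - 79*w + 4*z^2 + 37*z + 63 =10*w^2 + w*(-14*z - 102) + 4*z^2 + 42*z + 20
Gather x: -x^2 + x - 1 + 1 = -x^2 + x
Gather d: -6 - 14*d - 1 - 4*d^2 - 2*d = -4*d^2 - 16*d - 7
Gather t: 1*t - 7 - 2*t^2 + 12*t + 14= -2*t^2 + 13*t + 7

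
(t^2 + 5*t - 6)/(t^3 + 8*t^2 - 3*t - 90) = (t - 1)/(t^2 + 2*t - 15)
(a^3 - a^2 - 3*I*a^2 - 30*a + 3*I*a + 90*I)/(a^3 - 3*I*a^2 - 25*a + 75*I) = (a - 6)/(a - 5)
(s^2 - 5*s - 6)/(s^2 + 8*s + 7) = (s - 6)/(s + 7)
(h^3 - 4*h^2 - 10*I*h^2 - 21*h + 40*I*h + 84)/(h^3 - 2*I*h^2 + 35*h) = (h^2 - h*(4 + 3*I) + 12*I)/(h*(h + 5*I))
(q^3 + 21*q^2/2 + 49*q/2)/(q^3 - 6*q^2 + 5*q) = (2*q^2 + 21*q + 49)/(2*(q^2 - 6*q + 5))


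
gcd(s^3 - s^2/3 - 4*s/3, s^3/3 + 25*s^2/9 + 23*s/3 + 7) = 1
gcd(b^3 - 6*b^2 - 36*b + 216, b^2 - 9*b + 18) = b - 6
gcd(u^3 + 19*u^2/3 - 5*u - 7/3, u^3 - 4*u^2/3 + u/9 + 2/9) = u^2 - 2*u/3 - 1/3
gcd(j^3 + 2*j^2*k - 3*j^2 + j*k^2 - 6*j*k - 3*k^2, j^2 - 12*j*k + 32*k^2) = 1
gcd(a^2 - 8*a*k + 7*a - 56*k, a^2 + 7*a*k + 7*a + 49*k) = a + 7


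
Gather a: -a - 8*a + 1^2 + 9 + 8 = 18 - 9*a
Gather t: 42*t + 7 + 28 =42*t + 35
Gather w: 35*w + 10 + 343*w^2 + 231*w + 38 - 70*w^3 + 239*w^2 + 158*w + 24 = -70*w^3 + 582*w^2 + 424*w + 72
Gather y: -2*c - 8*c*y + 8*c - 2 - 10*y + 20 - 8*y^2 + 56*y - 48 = 6*c - 8*y^2 + y*(46 - 8*c) - 30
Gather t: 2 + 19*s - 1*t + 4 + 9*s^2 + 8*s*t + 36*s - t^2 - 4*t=9*s^2 + 55*s - t^2 + t*(8*s - 5) + 6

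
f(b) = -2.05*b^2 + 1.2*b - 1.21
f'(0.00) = 1.20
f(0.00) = -1.21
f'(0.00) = 1.20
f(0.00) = -1.21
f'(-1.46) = 7.19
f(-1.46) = -7.33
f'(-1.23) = 6.24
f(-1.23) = -5.79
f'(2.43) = -8.76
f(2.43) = -10.40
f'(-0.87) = 4.77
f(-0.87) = -3.81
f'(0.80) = -2.08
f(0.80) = -1.56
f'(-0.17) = 1.90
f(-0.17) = -1.47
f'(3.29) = -12.29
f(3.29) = -19.45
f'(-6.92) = 29.57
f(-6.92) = -107.68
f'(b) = 1.2 - 4.1*b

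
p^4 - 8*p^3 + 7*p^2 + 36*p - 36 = (p - 6)*(p - 3)*(p - 1)*(p + 2)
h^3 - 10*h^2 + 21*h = h*(h - 7)*(h - 3)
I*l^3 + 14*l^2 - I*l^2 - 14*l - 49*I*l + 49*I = (l - 7*I)^2*(I*l - I)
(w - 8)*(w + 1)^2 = w^3 - 6*w^2 - 15*w - 8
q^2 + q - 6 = (q - 2)*(q + 3)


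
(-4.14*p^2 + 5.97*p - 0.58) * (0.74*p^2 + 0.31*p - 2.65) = -3.0636*p^4 + 3.1344*p^3 + 12.3925*p^2 - 16.0003*p + 1.537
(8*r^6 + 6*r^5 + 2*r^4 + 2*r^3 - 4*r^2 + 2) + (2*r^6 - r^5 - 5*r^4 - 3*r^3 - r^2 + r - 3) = 10*r^6 + 5*r^5 - 3*r^4 - r^3 - 5*r^2 + r - 1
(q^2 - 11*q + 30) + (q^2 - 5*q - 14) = 2*q^2 - 16*q + 16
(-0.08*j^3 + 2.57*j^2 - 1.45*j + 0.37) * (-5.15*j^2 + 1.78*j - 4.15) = 0.412*j^5 - 13.3779*j^4 + 12.3741*j^3 - 15.152*j^2 + 6.6761*j - 1.5355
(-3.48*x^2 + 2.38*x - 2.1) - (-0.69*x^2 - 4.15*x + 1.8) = -2.79*x^2 + 6.53*x - 3.9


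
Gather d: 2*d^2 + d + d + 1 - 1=2*d^2 + 2*d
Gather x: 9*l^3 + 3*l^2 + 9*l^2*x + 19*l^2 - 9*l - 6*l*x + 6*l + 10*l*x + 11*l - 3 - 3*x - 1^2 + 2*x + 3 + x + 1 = 9*l^3 + 22*l^2 + 8*l + x*(9*l^2 + 4*l)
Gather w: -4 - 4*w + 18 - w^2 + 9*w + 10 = -w^2 + 5*w + 24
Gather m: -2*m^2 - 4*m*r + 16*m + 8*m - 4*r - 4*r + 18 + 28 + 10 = -2*m^2 + m*(24 - 4*r) - 8*r + 56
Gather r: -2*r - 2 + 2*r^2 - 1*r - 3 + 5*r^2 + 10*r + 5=7*r^2 + 7*r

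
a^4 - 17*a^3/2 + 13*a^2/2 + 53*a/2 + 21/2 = (a - 7)*(a - 3)*(a + 1/2)*(a + 1)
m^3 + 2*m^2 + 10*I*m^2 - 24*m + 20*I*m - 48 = (m + 2)*(m + 4*I)*(m + 6*I)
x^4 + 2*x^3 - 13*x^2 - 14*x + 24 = (x - 3)*(x - 1)*(x + 2)*(x + 4)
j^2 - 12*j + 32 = (j - 8)*(j - 4)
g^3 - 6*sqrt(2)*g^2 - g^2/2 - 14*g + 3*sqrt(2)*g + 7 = (g - 1/2)*(g - 7*sqrt(2))*(g + sqrt(2))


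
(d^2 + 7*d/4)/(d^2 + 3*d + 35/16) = 4*d/(4*d + 5)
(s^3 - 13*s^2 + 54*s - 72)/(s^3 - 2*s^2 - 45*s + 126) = (s - 4)/(s + 7)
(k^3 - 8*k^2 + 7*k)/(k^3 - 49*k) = (k - 1)/(k + 7)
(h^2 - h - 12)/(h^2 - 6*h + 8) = (h + 3)/(h - 2)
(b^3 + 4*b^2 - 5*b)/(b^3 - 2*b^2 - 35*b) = (b - 1)/(b - 7)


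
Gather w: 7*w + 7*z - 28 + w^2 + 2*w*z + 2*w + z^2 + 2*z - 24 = w^2 + w*(2*z + 9) + z^2 + 9*z - 52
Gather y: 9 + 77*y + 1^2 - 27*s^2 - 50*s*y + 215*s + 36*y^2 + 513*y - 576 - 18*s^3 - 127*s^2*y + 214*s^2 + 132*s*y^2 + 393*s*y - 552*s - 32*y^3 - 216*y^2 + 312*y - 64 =-18*s^3 + 187*s^2 - 337*s - 32*y^3 + y^2*(132*s - 180) + y*(-127*s^2 + 343*s + 902) - 630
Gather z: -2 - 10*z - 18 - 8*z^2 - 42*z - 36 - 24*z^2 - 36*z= -32*z^2 - 88*z - 56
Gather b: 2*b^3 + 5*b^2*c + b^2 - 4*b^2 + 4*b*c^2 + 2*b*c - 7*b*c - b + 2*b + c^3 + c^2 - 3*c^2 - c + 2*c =2*b^3 + b^2*(5*c - 3) + b*(4*c^2 - 5*c + 1) + c^3 - 2*c^2 + c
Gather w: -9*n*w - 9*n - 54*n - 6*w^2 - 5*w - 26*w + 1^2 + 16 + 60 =-63*n - 6*w^2 + w*(-9*n - 31) + 77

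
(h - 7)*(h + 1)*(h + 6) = h^3 - 43*h - 42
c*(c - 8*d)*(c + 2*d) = c^3 - 6*c^2*d - 16*c*d^2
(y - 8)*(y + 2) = y^2 - 6*y - 16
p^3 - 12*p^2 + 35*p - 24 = (p - 8)*(p - 3)*(p - 1)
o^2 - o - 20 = (o - 5)*(o + 4)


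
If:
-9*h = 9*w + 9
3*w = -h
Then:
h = -3/2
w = 1/2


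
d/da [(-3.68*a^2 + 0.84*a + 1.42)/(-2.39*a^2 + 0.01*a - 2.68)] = (1.9708*a^2 + 26.5124*a - 2.2654)/(5.7121*a^4 - 0.0478*a^3 + 12.8105*a^2 - 0.0536*a + 7.1824)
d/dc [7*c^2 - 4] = 14*c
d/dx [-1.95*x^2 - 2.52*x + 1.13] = -3.9*x - 2.52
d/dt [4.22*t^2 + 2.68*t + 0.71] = 8.44*t + 2.68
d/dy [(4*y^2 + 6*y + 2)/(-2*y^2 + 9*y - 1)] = 24*(2*y^2 - 1)/(4*y^4 - 36*y^3 + 85*y^2 - 18*y + 1)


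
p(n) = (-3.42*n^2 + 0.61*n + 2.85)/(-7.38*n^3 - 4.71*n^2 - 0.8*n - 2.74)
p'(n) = (0.61 - 6.84*n)/(-7.38*n^3 - 4.71*n^2 - 0.8*n - 2.74) + (-3.42*n^2 + 0.61*n + 2.85)*(22.14*n^2 + 9.42*n + 0.8)/(-7.38*n^3 - 4.71*n^2 - 0.8*n - 2.74)^2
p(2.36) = 0.12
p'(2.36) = -0.01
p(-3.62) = -0.15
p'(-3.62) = -0.05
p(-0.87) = 0.36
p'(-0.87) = -13.25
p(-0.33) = -0.84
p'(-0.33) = -1.02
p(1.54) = 0.10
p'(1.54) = 0.07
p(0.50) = -0.44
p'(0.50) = 1.46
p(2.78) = 0.11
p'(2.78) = -0.02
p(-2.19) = -0.28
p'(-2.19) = -0.15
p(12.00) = 0.04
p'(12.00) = -0.00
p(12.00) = 0.04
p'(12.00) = -0.00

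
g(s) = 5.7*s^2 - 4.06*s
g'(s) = 11.4*s - 4.06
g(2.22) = 19.08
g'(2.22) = 21.25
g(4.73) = 108.32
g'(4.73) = 49.86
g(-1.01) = 9.92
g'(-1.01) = -15.57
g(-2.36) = 41.33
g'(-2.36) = -30.96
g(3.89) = 70.46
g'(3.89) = 40.29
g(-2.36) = 41.33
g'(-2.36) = -30.96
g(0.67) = -0.16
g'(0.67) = 3.58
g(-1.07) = 10.87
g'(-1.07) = -16.26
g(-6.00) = 229.56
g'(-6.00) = -72.46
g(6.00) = 180.84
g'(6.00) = 64.34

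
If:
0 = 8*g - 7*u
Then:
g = 7*u/8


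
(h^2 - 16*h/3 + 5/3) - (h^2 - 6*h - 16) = 2*h/3 + 53/3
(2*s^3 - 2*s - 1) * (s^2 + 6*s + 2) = 2*s^5 + 12*s^4 + 2*s^3 - 13*s^2 - 10*s - 2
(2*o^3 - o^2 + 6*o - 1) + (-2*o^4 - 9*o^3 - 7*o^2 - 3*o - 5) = -2*o^4 - 7*o^3 - 8*o^2 + 3*o - 6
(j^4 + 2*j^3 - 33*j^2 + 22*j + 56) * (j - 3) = j^5 - j^4 - 39*j^3 + 121*j^2 - 10*j - 168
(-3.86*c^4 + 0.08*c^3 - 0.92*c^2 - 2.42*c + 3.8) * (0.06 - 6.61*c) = 25.5146*c^5 - 0.7604*c^4 + 6.086*c^3 + 15.941*c^2 - 25.2632*c + 0.228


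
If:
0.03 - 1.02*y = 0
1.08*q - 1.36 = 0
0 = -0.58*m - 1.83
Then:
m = -3.16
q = 1.26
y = 0.03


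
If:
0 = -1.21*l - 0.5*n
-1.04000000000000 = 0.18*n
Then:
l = 2.39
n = -5.78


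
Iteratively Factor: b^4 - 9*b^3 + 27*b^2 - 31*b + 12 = (b - 1)*(b^3 - 8*b^2 + 19*b - 12) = (b - 1)^2*(b^2 - 7*b + 12) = (b - 3)*(b - 1)^2*(b - 4)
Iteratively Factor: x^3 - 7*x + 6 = (x - 1)*(x^2 + x - 6) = (x - 2)*(x - 1)*(x + 3)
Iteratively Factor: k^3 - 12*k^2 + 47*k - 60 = (k - 3)*(k^2 - 9*k + 20) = (k - 5)*(k - 3)*(k - 4)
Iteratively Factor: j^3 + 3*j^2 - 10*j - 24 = (j + 2)*(j^2 + j - 12) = (j - 3)*(j + 2)*(j + 4)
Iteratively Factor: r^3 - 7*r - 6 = (r + 2)*(r^2 - 2*r - 3) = (r - 3)*(r + 2)*(r + 1)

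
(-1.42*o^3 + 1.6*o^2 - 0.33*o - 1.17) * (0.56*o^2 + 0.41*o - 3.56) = -0.7952*o^5 + 0.3138*o^4 + 5.5264*o^3 - 6.4865*o^2 + 0.6951*o + 4.1652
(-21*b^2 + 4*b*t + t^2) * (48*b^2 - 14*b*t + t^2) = -1008*b^4 + 486*b^3*t - 29*b^2*t^2 - 10*b*t^3 + t^4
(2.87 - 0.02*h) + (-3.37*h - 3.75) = -3.39*h - 0.88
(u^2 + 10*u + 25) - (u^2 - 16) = 10*u + 41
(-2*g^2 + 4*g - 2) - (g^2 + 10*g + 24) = -3*g^2 - 6*g - 26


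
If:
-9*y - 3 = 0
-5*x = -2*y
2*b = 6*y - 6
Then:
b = -4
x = -2/15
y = -1/3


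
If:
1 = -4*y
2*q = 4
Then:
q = 2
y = -1/4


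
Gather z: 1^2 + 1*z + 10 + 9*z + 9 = 10*z + 20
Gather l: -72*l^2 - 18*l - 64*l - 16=-72*l^2 - 82*l - 16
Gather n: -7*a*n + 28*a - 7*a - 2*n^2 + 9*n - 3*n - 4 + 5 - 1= 21*a - 2*n^2 + n*(6 - 7*a)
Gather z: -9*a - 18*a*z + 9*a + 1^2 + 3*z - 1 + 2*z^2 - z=2*z^2 + z*(2 - 18*a)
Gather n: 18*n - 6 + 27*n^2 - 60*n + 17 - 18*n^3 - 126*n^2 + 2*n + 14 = -18*n^3 - 99*n^2 - 40*n + 25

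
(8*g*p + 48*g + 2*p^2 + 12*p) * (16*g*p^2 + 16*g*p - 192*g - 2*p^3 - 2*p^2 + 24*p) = 128*g^2*p^3 + 896*g^2*p^2 - 768*g^2*p - 9216*g^2 + 16*g*p^4 + 112*g*p^3 - 96*g*p^2 - 1152*g*p - 4*p^5 - 28*p^4 + 24*p^3 + 288*p^2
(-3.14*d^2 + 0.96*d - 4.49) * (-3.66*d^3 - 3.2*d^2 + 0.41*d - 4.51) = 11.4924*d^5 + 6.5344*d^4 + 12.074*d^3 + 28.923*d^2 - 6.1705*d + 20.2499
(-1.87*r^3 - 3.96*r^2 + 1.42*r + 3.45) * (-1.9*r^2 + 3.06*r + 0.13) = 3.553*r^5 + 1.8018*r^4 - 15.0587*r^3 - 2.7246*r^2 + 10.7416*r + 0.4485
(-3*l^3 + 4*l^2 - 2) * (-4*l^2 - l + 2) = 12*l^5 - 13*l^4 - 10*l^3 + 16*l^2 + 2*l - 4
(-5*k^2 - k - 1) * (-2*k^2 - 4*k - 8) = 10*k^4 + 22*k^3 + 46*k^2 + 12*k + 8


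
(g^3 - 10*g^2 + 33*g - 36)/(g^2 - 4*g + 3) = (g^2 - 7*g + 12)/(g - 1)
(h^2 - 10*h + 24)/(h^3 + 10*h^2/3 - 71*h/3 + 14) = 3*(h^2 - 10*h + 24)/(3*h^3 + 10*h^2 - 71*h + 42)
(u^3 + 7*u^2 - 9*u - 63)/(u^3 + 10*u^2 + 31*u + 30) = (u^2 + 4*u - 21)/(u^2 + 7*u + 10)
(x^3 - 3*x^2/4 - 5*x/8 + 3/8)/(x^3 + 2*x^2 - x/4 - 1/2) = (4*x^2 - x - 3)/(2*(2*x^2 + 5*x + 2))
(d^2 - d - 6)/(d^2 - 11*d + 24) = (d + 2)/(d - 8)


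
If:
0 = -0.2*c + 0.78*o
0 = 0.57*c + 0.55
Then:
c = -0.96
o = -0.25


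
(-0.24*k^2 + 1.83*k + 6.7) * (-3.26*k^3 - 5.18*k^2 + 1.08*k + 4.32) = 0.7824*k^5 - 4.7226*k^4 - 31.5806*k^3 - 33.7664*k^2 + 15.1416*k + 28.944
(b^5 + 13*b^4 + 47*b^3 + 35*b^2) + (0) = b^5 + 13*b^4 + 47*b^3 + 35*b^2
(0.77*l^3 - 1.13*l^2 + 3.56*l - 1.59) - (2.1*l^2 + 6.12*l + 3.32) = 0.77*l^3 - 3.23*l^2 - 2.56*l - 4.91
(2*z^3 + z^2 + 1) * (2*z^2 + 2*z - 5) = 4*z^5 + 6*z^4 - 8*z^3 - 3*z^2 + 2*z - 5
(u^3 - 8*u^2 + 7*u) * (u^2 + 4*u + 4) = u^5 - 4*u^4 - 21*u^3 - 4*u^2 + 28*u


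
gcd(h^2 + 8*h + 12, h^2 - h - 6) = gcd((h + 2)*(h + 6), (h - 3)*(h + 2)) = h + 2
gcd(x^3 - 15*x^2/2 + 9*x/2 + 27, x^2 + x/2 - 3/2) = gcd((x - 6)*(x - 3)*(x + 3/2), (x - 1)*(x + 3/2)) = x + 3/2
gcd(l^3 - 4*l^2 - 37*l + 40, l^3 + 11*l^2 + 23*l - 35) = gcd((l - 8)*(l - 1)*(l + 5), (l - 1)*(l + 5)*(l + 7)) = l^2 + 4*l - 5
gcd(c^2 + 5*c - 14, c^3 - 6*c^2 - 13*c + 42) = c - 2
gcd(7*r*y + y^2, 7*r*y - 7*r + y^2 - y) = 7*r + y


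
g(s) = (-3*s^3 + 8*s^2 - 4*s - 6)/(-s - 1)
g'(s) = (-9*s^2 + 16*s - 4)/(-s - 1) + (-3*s^3 + 8*s^2 - 4*s - 6)/(-s - 1)^2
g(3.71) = 13.57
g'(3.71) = 11.67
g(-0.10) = 6.13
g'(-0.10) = -0.49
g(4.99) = 33.31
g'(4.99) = 19.19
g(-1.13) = 100.49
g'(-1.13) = 514.76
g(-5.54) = 170.00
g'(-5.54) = -43.80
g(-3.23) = 85.86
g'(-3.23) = -28.57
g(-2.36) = 64.29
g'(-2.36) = -20.29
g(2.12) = 2.28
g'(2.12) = 2.64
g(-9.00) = 358.12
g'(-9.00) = -64.86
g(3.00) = 6.75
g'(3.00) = 7.56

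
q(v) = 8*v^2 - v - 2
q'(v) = 16*v - 1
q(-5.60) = 254.48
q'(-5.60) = -90.60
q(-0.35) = -0.67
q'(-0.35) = -6.60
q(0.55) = -0.13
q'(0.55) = 7.80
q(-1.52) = 18.00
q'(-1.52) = -25.32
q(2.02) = 28.62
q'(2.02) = 31.32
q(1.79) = 21.84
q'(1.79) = 27.64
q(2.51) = 45.89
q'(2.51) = 39.16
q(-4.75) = 183.25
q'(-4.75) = -77.00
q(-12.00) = 1162.00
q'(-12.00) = -193.00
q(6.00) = 280.00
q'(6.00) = 95.00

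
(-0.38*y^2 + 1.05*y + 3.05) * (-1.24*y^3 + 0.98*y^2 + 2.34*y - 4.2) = 0.4712*y^5 - 1.6744*y^4 - 3.6422*y^3 + 7.042*y^2 + 2.727*y - 12.81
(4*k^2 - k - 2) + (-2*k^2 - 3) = 2*k^2 - k - 5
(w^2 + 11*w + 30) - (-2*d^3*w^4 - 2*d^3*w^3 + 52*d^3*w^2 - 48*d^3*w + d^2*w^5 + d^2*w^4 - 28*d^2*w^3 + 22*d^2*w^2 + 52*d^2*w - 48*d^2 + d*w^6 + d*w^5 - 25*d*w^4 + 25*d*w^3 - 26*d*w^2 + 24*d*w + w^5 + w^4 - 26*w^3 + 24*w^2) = 2*d^3*w^4 + 2*d^3*w^3 - 52*d^3*w^2 + 48*d^3*w - d^2*w^5 - d^2*w^4 + 28*d^2*w^3 - 22*d^2*w^2 - 52*d^2*w + 48*d^2 - d*w^6 - d*w^5 + 25*d*w^4 - 25*d*w^3 + 26*d*w^2 - 24*d*w - w^5 - w^4 + 26*w^3 - 23*w^2 + 11*w + 30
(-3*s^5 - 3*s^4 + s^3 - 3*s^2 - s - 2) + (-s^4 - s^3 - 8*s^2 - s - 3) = -3*s^5 - 4*s^4 - 11*s^2 - 2*s - 5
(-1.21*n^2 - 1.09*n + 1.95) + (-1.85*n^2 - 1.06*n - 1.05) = -3.06*n^2 - 2.15*n + 0.9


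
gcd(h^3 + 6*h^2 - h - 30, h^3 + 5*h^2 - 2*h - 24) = h^2 + h - 6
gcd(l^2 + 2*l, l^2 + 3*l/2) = l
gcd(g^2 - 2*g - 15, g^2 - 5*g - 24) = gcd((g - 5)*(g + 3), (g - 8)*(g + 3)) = g + 3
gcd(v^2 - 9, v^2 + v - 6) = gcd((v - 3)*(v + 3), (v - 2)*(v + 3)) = v + 3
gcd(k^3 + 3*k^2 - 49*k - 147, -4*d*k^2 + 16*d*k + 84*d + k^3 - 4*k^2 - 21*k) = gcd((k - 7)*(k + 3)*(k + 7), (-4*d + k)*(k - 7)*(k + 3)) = k^2 - 4*k - 21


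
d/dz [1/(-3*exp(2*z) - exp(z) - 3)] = (6*exp(z) + 1)*exp(z)/(3*exp(2*z) + exp(z) + 3)^2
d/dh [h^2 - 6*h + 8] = 2*h - 6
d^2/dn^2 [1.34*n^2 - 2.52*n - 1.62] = 2.68000000000000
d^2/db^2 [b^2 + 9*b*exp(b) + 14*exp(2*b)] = 9*b*exp(b) + 56*exp(2*b) + 18*exp(b) + 2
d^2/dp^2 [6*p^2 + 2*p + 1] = 12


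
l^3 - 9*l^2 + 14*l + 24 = (l - 6)*(l - 4)*(l + 1)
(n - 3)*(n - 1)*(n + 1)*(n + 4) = n^4 + n^3 - 13*n^2 - n + 12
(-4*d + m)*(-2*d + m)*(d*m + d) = 8*d^3*m + 8*d^3 - 6*d^2*m^2 - 6*d^2*m + d*m^3 + d*m^2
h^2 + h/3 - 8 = (h - 8/3)*(h + 3)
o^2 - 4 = (o - 2)*(o + 2)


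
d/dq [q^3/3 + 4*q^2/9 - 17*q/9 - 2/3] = q^2 + 8*q/9 - 17/9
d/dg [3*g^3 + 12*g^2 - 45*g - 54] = 9*g^2 + 24*g - 45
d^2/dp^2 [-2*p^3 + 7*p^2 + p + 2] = 14 - 12*p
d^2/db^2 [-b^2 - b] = -2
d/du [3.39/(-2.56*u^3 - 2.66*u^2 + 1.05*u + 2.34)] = (26.0352*u^2 + 18.0348*u - 3.5595)/(2.56*u^3 + 2.66*u^2 - 1.05*u - 2.34)^2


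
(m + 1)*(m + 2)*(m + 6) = m^3 + 9*m^2 + 20*m + 12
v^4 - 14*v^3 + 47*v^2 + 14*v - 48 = (v - 8)*(v - 6)*(v - 1)*(v + 1)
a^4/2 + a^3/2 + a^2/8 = a^2*(a/2 + 1/4)*(a + 1/2)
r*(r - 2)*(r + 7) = r^3 + 5*r^2 - 14*r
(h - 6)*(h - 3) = h^2 - 9*h + 18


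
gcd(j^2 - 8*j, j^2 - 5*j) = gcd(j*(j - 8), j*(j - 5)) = j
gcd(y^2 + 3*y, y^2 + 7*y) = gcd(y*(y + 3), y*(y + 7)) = y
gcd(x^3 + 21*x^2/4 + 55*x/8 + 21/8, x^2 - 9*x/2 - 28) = x + 7/2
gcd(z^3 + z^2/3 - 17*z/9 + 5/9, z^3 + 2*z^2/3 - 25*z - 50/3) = 1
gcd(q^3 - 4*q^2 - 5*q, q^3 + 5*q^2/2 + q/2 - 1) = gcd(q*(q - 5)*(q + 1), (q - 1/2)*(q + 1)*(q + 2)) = q + 1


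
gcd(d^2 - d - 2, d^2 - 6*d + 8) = d - 2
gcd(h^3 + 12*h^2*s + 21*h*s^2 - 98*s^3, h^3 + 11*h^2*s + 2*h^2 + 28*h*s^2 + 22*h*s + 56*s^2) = h + 7*s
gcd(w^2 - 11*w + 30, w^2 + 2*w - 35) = w - 5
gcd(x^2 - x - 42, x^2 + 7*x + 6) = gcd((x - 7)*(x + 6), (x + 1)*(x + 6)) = x + 6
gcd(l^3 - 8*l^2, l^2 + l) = l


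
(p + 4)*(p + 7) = p^2 + 11*p + 28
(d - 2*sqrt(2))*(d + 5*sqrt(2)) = d^2 + 3*sqrt(2)*d - 20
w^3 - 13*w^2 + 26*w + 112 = (w - 8)*(w - 7)*(w + 2)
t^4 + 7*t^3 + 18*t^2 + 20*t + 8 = (t + 1)*(t + 2)^3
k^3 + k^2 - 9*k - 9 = (k - 3)*(k + 1)*(k + 3)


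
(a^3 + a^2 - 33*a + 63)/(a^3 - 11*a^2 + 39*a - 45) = (a + 7)/(a - 5)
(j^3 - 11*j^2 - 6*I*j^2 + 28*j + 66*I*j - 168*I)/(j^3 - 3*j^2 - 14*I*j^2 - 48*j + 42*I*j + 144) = (j^2 - 11*j + 28)/(j^2 - j*(3 + 8*I) + 24*I)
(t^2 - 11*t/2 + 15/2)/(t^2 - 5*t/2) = (t - 3)/t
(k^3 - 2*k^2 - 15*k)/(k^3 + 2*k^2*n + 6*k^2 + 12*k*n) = (k^2 - 2*k - 15)/(k^2 + 2*k*n + 6*k + 12*n)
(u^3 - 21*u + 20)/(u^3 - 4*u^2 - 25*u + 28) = (u^2 + u - 20)/(u^2 - 3*u - 28)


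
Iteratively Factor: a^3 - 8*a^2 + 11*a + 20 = (a - 5)*(a^2 - 3*a - 4) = (a - 5)*(a - 4)*(a + 1)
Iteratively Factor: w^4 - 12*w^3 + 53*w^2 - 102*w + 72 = (w - 3)*(w^3 - 9*w^2 + 26*w - 24) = (w - 3)^2*(w^2 - 6*w + 8) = (w - 3)^2*(w - 2)*(w - 4)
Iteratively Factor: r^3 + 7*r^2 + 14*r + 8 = (r + 1)*(r^2 + 6*r + 8) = (r + 1)*(r + 4)*(r + 2)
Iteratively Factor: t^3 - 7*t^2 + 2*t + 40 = (t - 5)*(t^2 - 2*t - 8) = (t - 5)*(t - 4)*(t + 2)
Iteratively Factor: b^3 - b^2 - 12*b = (b)*(b^2 - b - 12) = b*(b - 4)*(b + 3)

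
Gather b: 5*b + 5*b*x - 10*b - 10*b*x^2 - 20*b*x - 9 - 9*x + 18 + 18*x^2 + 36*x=b*(-10*x^2 - 15*x - 5) + 18*x^2 + 27*x + 9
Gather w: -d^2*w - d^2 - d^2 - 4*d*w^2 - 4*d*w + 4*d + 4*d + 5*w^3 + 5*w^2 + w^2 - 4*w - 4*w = -2*d^2 + 8*d + 5*w^3 + w^2*(6 - 4*d) + w*(-d^2 - 4*d - 8)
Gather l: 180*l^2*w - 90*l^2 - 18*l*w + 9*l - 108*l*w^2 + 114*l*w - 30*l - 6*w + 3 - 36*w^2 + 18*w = l^2*(180*w - 90) + l*(-108*w^2 + 96*w - 21) - 36*w^2 + 12*w + 3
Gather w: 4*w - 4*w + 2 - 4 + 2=0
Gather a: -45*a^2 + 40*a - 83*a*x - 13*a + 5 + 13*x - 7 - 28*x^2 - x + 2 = -45*a^2 + a*(27 - 83*x) - 28*x^2 + 12*x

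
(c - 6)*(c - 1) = c^2 - 7*c + 6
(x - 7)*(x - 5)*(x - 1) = x^3 - 13*x^2 + 47*x - 35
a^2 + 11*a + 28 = (a + 4)*(a + 7)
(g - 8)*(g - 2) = g^2 - 10*g + 16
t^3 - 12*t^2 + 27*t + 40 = (t - 8)*(t - 5)*(t + 1)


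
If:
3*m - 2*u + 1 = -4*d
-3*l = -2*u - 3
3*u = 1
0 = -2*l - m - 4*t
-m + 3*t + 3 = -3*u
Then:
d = -85/84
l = 11/9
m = 26/21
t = -58/63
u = 1/3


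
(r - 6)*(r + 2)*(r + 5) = r^3 + r^2 - 32*r - 60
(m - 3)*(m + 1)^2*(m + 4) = m^4 + 3*m^3 - 9*m^2 - 23*m - 12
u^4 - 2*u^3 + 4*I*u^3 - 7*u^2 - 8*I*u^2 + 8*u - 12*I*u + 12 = (u - 3)*(u + 1)*(u + 2*I)^2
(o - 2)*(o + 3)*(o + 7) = o^3 + 8*o^2 + o - 42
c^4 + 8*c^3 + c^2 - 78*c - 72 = (c - 3)*(c + 1)*(c + 4)*(c + 6)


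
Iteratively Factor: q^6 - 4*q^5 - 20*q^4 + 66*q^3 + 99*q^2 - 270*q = (q - 2)*(q^5 - 2*q^4 - 24*q^3 + 18*q^2 + 135*q) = (q - 3)*(q - 2)*(q^4 + q^3 - 21*q^2 - 45*q) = (q - 3)*(q - 2)*(q + 3)*(q^3 - 2*q^2 - 15*q) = (q - 3)*(q - 2)*(q + 3)^2*(q^2 - 5*q) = q*(q - 3)*(q - 2)*(q + 3)^2*(q - 5)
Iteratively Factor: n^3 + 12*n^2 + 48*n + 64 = (n + 4)*(n^2 + 8*n + 16) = (n + 4)^2*(n + 4)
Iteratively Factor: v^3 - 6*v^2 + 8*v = (v - 4)*(v^2 - 2*v) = v*(v - 4)*(v - 2)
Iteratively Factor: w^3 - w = (w - 1)*(w^2 + w) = (w - 1)*(w + 1)*(w)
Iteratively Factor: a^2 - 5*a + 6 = (a - 2)*(a - 3)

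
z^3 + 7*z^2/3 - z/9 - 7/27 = (z - 1/3)*(z + 1/3)*(z + 7/3)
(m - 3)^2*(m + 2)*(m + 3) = m^4 - m^3 - 15*m^2 + 9*m + 54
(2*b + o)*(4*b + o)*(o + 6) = 8*b^2*o + 48*b^2 + 6*b*o^2 + 36*b*o + o^3 + 6*o^2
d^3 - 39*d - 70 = (d - 7)*(d + 2)*(d + 5)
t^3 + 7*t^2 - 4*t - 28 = (t - 2)*(t + 2)*(t + 7)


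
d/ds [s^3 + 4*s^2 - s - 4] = 3*s^2 + 8*s - 1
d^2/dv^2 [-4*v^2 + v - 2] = -8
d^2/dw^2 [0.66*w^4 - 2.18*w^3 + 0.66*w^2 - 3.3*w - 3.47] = 7.92*w^2 - 13.08*w + 1.32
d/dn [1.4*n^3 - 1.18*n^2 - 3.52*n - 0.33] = 4.2*n^2 - 2.36*n - 3.52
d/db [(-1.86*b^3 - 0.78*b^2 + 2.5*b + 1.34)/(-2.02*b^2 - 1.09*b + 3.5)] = (3.7572*b^4 + 4.0548*b^3 - 13.6298*b^2 - 0.0464000000000002*b + 10.2106)/(4.0804*b^4 + 4.4036*b^3 - 12.9519*b^2 - 7.63*b + 12.25)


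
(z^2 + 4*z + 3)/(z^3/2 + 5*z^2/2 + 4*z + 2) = 2*(z + 3)/(z^2 + 4*z + 4)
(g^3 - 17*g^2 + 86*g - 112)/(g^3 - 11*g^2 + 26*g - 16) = (g - 7)/(g - 1)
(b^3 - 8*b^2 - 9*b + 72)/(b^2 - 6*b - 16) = (b^2 - 9)/(b + 2)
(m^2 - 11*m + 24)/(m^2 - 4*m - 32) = (m - 3)/(m + 4)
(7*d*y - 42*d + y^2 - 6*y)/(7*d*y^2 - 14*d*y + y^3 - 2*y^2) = (y - 6)/(y*(y - 2))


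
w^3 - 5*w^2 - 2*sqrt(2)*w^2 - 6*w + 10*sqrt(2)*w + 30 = (w - 5)*(w - 3*sqrt(2))*(w + sqrt(2))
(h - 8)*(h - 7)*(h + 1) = h^3 - 14*h^2 + 41*h + 56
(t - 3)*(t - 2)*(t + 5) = t^3 - 19*t + 30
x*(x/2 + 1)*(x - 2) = x^3/2 - 2*x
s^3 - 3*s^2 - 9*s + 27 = (s - 3)^2*(s + 3)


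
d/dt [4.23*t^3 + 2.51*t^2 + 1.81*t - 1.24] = 12.69*t^2 + 5.02*t + 1.81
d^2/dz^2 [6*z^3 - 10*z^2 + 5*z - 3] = 36*z - 20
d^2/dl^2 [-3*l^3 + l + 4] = -18*l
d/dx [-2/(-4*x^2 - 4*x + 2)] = 2*(-2*x - 1)/(2*x^2 + 2*x - 1)^2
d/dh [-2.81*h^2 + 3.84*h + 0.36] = 3.84 - 5.62*h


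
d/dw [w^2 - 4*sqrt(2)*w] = 2*w - 4*sqrt(2)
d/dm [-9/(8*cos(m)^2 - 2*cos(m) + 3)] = 18*(1 - 8*cos(m))*sin(m)/(8*cos(m)^2 - 2*cos(m) + 3)^2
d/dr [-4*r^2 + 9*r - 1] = 9 - 8*r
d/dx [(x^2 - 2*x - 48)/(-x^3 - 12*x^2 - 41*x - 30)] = (x^2 - 16*x - 53)/(x^4 + 12*x^3 + 46*x^2 + 60*x + 25)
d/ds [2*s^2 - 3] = 4*s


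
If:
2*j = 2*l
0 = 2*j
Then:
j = 0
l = 0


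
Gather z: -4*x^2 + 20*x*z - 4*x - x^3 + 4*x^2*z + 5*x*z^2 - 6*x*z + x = -x^3 - 4*x^2 + 5*x*z^2 - 3*x + z*(4*x^2 + 14*x)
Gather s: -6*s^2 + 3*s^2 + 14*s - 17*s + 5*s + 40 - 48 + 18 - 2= -3*s^2 + 2*s + 8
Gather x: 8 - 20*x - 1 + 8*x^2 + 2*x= 8*x^2 - 18*x + 7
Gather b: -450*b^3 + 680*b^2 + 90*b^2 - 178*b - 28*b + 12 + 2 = -450*b^3 + 770*b^2 - 206*b + 14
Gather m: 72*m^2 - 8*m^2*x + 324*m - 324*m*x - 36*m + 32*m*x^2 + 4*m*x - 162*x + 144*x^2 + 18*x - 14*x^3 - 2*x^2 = m^2*(72 - 8*x) + m*(32*x^2 - 320*x + 288) - 14*x^3 + 142*x^2 - 144*x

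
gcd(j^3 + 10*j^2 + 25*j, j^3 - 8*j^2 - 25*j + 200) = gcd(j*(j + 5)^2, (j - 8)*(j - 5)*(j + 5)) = j + 5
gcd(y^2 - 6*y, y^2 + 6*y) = y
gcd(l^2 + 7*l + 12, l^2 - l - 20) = l + 4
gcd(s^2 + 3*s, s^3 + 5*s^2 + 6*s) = s^2 + 3*s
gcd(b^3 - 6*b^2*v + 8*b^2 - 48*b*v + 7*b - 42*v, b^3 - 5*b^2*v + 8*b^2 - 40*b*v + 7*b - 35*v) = b^2 + 8*b + 7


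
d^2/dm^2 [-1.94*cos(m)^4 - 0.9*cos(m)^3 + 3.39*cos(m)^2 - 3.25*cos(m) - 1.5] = 31.04*cos(m)^4 + 8.1*cos(m)^3 - 36.84*cos(m)^2 - 2.15*cos(m) + 6.78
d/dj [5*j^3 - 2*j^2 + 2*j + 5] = 15*j^2 - 4*j + 2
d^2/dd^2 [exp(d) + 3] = exp(d)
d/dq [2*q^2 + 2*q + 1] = 4*q + 2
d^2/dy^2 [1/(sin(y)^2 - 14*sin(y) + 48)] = 2*(-2*sin(y)^4 + 21*sin(y)^3 + sin(y)^2 - 378*sin(y) + 148)/(sin(y)^2 - 14*sin(y) + 48)^3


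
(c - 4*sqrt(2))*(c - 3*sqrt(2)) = c^2 - 7*sqrt(2)*c + 24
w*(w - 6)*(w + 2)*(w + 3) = w^4 - w^3 - 24*w^2 - 36*w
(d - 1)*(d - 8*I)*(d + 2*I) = d^3 - d^2 - 6*I*d^2 + 16*d + 6*I*d - 16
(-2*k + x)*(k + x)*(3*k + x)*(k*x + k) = -6*k^4*x - 6*k^4 - 5*k^3*x^2 - 5*k^3*x + 2*k^2*x^3 + 2*k^2*x^2 + k*x^4 + k*x^3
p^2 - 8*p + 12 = (p - 6)*(p - 2)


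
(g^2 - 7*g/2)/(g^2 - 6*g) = (g - 7/2)/(g - 6)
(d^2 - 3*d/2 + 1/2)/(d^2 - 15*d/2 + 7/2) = (d - 1)/(d - 7)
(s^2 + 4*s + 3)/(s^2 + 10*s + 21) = (s + 1)/(s + 7)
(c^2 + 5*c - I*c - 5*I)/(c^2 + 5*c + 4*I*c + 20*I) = (c - I)/(c + 4*I)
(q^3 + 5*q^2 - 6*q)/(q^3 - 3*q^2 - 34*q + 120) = q*(q - 1)/(q^2 - 9*q + 20)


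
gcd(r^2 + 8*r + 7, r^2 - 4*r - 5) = r + 1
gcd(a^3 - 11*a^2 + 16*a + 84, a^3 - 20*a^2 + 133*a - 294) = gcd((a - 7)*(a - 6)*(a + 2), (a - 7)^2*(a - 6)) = a^2 - 13*a + 42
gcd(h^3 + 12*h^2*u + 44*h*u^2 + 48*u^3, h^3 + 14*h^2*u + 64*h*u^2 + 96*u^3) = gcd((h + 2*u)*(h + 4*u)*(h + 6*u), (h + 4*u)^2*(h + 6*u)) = h^2 + 10*h*u + 24*u^2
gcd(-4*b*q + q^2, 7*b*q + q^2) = q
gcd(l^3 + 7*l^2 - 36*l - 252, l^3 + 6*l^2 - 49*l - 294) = l^2 + 13*l + 42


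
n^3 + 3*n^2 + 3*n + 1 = (n + 1)^3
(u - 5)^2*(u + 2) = u^3 - 8*u^2 + 5*u + 50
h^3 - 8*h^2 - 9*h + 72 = (h - 8)*(h - 3)*(h + 3)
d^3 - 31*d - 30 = (d - 6)*(d + 1)*(d + 5)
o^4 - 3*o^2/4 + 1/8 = (o - 1/2)*(o + 1/2)*(o - sqrt(2)/2)*(o + sqrt(2)/2)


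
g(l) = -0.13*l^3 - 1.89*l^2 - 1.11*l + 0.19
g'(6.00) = -37.83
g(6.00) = -102.59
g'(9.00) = -66.72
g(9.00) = -257.66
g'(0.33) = -2.40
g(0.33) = -0.39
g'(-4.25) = 7.91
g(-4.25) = -19.25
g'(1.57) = -8.01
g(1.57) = -6.71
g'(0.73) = -4.08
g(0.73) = -1.68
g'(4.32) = -24.72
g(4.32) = -50.36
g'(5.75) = -35.74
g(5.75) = -93.39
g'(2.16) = -11.09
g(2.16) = -12.34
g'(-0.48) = 0.61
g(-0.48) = 0.30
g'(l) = -0.39*l^2 - 3.78*l - 1.11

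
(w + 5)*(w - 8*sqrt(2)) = w^2 - 8*sqrt(2)*w + 5*w - 40*sqrt(2)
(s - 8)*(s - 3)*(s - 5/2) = s^3 - 27*s^2/2 + 103*s/2 - 60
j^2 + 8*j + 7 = (j + 1)*(j + 7)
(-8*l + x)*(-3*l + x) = 24*l^2 - 11*l*x + x^2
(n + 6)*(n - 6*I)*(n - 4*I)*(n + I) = n^4 + 6*n^3 - 9*I*n^3 - 14*n^2 - 54*I*n^2 - 84*n - 24*I*n - 144*I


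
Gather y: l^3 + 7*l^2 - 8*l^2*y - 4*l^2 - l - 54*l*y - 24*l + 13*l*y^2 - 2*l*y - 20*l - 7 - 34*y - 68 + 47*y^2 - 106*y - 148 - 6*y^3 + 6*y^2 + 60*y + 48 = l^3 + 3*l^2 - 45*l - 6*y^3 + y^2*(13*l + 53) + y*(-8*l^2 - 56*l - 80) - 175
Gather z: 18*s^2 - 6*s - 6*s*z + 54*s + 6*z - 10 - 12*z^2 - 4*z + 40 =18*s^2 + 48*s - 12*z^2 + z*(2 - 6*s) + 30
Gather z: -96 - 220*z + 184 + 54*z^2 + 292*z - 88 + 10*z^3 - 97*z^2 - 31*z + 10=10*z^3 - 43*z^2 + 41*z + 10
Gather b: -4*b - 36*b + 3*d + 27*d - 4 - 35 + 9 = -40*b + 30*d - 30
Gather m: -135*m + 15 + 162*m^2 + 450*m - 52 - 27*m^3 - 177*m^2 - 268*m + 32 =-27*m^3 - 15*m^2 + 47*m - 5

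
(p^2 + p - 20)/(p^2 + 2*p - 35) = (p^2 + p - 20)/(p^2 + 2*p - 35)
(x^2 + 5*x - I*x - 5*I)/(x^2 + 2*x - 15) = (x - I)/(x - 3)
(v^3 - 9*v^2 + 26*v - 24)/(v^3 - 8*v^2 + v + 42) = (v^2 - 6*v + 8)/(v^2 - 5*v - 14)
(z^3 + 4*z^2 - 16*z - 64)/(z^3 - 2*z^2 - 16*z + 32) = (z + 4)/(z - 2)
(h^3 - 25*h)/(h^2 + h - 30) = h*(h + 5)/(h + 6)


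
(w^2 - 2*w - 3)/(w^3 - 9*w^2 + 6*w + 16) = (w - 3)/(w^2 - 10*w + 16)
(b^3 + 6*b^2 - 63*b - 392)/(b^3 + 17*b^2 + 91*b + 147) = (b - 8)/(b + 3)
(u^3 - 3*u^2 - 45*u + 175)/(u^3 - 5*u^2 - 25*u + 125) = (u + 7)/(u + 5)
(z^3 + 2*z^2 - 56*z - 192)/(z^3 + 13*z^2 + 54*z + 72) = (z - 8)/(z + 3)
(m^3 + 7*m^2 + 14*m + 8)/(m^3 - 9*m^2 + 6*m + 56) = (m^2 + 5*m + 4)/(m^2 - 11*m + 28)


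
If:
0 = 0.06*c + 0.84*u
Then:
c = -14.0*u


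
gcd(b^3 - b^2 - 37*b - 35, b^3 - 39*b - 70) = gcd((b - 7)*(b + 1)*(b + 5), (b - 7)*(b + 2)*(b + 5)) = b^2 - 2*b - 35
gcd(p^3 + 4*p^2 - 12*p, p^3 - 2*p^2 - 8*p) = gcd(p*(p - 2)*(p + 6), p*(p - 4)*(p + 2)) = p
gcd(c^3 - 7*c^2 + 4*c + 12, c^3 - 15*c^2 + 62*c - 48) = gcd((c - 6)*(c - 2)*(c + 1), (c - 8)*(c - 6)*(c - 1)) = c - 6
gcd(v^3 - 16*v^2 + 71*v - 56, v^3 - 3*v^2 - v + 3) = v - 1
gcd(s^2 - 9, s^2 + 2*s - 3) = s + 3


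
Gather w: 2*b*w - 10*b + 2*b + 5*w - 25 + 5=-8*b + w*(2*b + 5) - 20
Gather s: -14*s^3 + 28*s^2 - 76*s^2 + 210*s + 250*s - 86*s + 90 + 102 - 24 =-14*s^3 - 48*s^2 + 374*s + 168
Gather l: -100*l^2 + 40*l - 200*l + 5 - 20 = -100*l^2 - 160*l - 15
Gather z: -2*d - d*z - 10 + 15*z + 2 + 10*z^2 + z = -2*d + 10*z^2 + z*(16 - d) - 8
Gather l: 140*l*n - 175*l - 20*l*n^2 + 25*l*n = l*(-20*n^2 + 165*n - 175)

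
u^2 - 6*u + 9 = (u - 3)^2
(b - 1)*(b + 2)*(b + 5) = b^3 + 6*b^2 + 3*b - 10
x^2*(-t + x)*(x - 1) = -t*x^3 + t*x^2 + x^4 - x^3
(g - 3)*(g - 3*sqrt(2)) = g^2 - 3*sqrt(2)*g - 3*g + 9*sqrt(2)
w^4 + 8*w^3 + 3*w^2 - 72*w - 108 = (w - 3)*(w + 2)*(w + 3)*(w + 6)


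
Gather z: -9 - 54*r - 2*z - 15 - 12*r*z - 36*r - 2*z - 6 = -90*r + z*(-12*r - 4) - 30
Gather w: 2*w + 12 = 2*w + 12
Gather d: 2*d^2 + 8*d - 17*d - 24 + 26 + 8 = 2*d^2 - 9*d + 10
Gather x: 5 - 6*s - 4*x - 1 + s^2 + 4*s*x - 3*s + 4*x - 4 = s^2 + 4*s*x - 9*s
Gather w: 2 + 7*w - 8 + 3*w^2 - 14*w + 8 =3*w^2 - 7*w + 2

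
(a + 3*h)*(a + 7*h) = a^2 + 10*a*h + 21*h^2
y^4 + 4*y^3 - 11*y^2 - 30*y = y*(y - 3)*(y + 2)*(y + 5)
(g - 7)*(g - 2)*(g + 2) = g^3 - 7*g^2 - 4*g + 28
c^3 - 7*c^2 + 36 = (c - 6)*(c - 3)*(c + 2)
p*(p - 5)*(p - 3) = p^3 - 8*p^2 + 15*p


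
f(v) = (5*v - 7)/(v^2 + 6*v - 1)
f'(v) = (-2*v - 6)*(5*v - 7)/(v^2 + 6*v - 1)^2 + 5/(v^2 + 6*v - 1) = (-5*v^2 + 14*v + 37)/(v^4 + 12*v^3 + 34*v^2 - 12*v + 1)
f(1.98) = 0.20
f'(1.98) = 0.21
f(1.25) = -0.09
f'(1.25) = 0.72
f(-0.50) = 2.53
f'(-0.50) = 2.04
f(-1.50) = 1.87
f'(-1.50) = 0.08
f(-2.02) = 1.89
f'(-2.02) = -0.14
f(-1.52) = 1.87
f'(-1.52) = 0.07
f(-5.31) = 7.19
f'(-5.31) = -8.20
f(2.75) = 0.29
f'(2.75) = 0.07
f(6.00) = 0.32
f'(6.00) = -0.01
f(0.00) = 7.00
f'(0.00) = 37.00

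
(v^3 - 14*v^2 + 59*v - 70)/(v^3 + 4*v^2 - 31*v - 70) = (v^2 - 9*v + 14)/(v^2 + 9*v + 14)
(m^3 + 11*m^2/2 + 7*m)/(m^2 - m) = (m^2 + 11*m/2 + 7)/(m - 1)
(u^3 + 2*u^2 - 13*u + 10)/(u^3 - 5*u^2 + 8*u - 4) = (u + 5)/(u - 2)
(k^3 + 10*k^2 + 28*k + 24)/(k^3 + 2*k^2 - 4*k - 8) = (k + 6)/(k - 2)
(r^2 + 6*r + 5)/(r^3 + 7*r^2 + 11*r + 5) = 1/(r + 1)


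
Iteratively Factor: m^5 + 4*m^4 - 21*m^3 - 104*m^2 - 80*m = (m)*(m^4 + 4*m^3 - 21*m^2 - 104*m - 80) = m*(m - 5)*(m^3 + 9*m^2 + 24*m + 16) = m*(m - 5)*(m + 1)*(m^2 + 8*m + 16) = m*(m - 5)*(m + 1)*(m + 4)*(m + 4)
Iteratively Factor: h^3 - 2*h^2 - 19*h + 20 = (h - 1)*(h^2 - h - 20) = (h - 5)*(h - 1)*(h + 4)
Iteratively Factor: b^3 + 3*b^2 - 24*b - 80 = (b + 4)*(b^2 - b - 20) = (b - 5)*(b + 4)*(b + 4)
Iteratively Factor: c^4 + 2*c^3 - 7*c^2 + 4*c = (c)*(c^3 + 2*c^2 - 7*c + 4) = c*(c - 1)*(c^2 + 3*c - 4) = c*(c - 1)*(c + 4)*(c - 1)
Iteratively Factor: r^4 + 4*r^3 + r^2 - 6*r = (r - 1)*(r^3 + 5*r^2 + 6*r) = (r - 1)*(r + 3)*(r^2 + 2*r) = (r - 1)*(r + 2)*(r + 3)*(r)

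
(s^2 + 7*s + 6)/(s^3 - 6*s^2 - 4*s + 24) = (s^2 + 7*s + 6)/(s^3 - 6*s^2 - 4*s + 24)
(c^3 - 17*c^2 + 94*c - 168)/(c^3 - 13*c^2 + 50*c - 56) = (c - 6)/(c - 2)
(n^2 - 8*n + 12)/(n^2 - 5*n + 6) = (n - 6)/(n - 3)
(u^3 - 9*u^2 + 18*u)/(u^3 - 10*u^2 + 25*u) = (u^2 - 9*u + 18)/(u^2 - 10*u + 25)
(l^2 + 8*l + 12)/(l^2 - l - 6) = (l + 6)/(l - 3)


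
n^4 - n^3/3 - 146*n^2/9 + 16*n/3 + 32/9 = (n - 4)*(n - 2/3)*(n + 1/3)*(n + 4)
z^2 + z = z*(z + 1)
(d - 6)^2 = d^2 - 12*d + 36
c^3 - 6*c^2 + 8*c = c*(c - 4)*(c - 2)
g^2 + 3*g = g*(g + 3)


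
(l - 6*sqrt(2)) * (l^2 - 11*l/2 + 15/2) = l^3 - 6*sqrt(2)*l^2 - 11*l^2/2 + 15*l/2 + 33*sqrt(2)*l - 45*sqrt(2)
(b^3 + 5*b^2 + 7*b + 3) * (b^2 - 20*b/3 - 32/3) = b^5 - 5*b^4/3 - 37*b^3 - 97*b^2 - 284*b/3 - 32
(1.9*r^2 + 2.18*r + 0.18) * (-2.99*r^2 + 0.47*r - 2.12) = -5.681*r^4 - 5.6252*r^3 - 3.5416*r^2 - 4.537*r - 0.3816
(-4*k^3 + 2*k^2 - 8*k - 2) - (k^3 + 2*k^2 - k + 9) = -5*k^3 - 7*k - 11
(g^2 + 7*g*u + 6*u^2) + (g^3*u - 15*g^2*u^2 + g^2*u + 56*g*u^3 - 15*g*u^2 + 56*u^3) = g^3*u - 15*g^2*u^2 + g^2*u + g^2 + 56*g*u^3 - 15*g*u^2 + 7*g*u + 56*u^3 + 6*u^2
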